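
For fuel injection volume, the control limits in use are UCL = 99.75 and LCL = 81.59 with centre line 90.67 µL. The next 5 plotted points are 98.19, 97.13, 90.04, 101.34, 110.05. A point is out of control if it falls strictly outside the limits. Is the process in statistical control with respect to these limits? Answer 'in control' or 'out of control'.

out of control

Compare each point to [81.59, 99.75]: sample 4 = 101.34 > UCL; sample 5 = 110.05 > UCL.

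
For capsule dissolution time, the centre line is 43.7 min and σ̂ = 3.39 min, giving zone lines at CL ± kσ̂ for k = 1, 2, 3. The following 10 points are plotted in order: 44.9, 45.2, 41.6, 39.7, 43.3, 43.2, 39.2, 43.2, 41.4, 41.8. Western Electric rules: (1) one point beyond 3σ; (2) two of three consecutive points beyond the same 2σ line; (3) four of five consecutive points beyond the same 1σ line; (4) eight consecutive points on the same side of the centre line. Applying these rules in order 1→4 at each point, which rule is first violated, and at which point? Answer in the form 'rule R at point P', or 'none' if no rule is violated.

Zone of each point (C = within 1σ̂, B = 1σ̂–2σ̂, A = 2σ̂–3σ̂, * = beyond 3σ̂; sign = side of CL): 1:+C, 2:+C, 3:-C, 4:-B, 5:-C, 6:-C, 7:-B, 8:-C, 9:-C, 10:-C
Rule 4 (eight consecutive points on the same side of the centre line) is satisfied at point 10.

rule 4 at point 10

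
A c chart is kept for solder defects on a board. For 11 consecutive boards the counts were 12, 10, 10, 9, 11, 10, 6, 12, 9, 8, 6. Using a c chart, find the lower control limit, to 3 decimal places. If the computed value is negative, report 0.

0.184

c̄ = (12 + 10 + 10 + 9 + 11 + 10 + 6 + 12 + 9 + 8 + 6) / 11 = 103 / 11 = 9.3636
LCL = c̄ − 3√c̄ = 9.3636 − 3 × 3.0600 = 0.1836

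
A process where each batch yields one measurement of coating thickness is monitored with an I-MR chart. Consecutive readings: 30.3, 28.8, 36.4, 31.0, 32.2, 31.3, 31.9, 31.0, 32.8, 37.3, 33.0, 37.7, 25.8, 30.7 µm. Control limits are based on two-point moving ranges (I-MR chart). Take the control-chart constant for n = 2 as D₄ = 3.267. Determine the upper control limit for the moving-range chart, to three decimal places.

Moving ranges: 1.5, 7.6, 5.4, 1.2, 0.9, 0.6, 0.9, 1.8, 4.5, 4.3, 4.7, 11.9, 4.9; M̄R̄ = 50.2000 / 13 = 3.8615
UCL_MR = D₄·M̄R̄ = 3.267 × 3.8615 = 12.6156

12.616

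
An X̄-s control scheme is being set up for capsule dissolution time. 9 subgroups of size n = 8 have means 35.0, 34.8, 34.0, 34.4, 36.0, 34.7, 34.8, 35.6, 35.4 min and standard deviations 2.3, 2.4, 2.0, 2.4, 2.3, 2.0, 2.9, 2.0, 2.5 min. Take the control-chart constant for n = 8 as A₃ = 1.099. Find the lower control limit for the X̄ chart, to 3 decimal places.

32.427

X̄̄ = (35.0 + 34.8 + 34.0 + 34.4 + 36.0 + 34.7 + 34.8 + 35.6 + 35.4) / 9 = 34.9667
s̄ = (2.3 + 2.4 + 2.0 + 2.4 + 2.3 + 2.0 + 2.9 + 2.0 + 2.5) / 9 = 2.3111
LCL = X̄̄ − A₃·s̄ = 34.9667 − 1.099 × 2.3111 = 32.4268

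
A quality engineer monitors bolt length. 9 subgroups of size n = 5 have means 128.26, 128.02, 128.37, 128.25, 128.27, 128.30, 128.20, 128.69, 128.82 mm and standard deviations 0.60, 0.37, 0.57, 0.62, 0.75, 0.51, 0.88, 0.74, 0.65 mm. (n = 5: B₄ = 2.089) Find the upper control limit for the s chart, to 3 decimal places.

s̄ = (0.60 + 0.37 + 0.57 + 0.62 + 0.75 + 0.51 + 0.88 + 0.74 + 0.65) / 9 = 0.6322
UCL_s = B₄·s̄ = 2.089 × 0.6322 = 1.3207

1.321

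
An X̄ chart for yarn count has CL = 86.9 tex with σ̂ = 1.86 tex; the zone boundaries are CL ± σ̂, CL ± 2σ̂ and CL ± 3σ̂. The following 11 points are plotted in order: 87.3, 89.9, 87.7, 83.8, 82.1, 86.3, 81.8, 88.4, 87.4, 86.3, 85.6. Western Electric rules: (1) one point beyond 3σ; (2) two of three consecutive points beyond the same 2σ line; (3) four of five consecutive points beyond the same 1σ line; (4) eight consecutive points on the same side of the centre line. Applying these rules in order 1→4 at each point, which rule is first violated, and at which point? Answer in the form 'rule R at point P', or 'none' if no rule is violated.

Zone of each point (C = within 1σ̂, B = 1σ̂–2σ̂, A = 2σ̂–3σ̂, * = beyond 3σ̂; sign = side of CL): 1:+C, 2:+B, 3:+C, 4:-B, 5:-A, 6:-C, 7:-A, 8:+C, 9:+C, 10:-C, 11:-C
Rule 2 (two of three consecutive points beyond the same 2σ limit) is satisfied at point 7.

rule 2 at point 7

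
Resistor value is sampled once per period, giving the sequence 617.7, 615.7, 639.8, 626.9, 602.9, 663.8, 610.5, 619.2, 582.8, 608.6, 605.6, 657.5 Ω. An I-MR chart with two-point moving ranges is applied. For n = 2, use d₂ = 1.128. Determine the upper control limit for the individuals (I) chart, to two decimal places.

X̄ = (617.7 + 615.7 + 639.8 + 626.9 + 602.9 + 663.8 + 610.5 + 619.2 + 582.8 + 608.6 + 605.6 + 657.5) / 12 = 620.9167
Moving ranges: 2.0, 24.1, 12.9, 24.0, 60.9, 53.3, 8.7, 36.4, 25.8, 3.0, 51.9; M̄R̄ = 303.0000 / 11 = 27.5455
UCL = X̄ + 3·M̄R̄/d₂ = 620.9167 + 3 × 27.5455 / 1.128 = 694.1759

694.18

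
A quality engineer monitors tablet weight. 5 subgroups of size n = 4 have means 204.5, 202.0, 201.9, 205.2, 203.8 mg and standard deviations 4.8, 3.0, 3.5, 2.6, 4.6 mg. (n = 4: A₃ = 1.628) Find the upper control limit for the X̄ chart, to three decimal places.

X̄̄ = (204.5 + 202.0 + 201.9 + 205.2 + 203.8) / 5 = 203.4800
s̄ = (4.8 + 3.0 + 3.5 + 2.6 + 4.6) / 5 = 3.7000
UCL = X̄̄ + A₃·s̄ = 203.4800 + 1.628 × 3.7000 = 209.5036

209.504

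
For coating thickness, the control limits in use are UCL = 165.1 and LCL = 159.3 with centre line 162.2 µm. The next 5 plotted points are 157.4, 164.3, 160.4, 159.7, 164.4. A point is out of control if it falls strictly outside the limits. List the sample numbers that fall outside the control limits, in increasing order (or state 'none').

Compare each point to [159.3, 165.1]: sample 1 = 157.4 < LCL.

1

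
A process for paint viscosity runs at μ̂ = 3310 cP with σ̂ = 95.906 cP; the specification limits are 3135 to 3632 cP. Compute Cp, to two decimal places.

Cp = (USL − LSL) / (6σ̂) = (3632 − 3135) / (6 × 95.906) = 497.0000 / 575.4360 = 0.8637

0.86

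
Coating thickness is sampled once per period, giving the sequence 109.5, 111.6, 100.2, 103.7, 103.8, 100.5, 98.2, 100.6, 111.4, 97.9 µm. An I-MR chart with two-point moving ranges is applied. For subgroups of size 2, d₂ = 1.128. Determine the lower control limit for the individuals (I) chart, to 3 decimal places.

89.142

X̄ = (109.5 + 111.6 + 100.2 + 103.7 + 103.8 + 100.5 + 98.2 + 100.6 + 111.4 + 97.9) / 10 = 103.7400
Moving ranges: 2.1, 11.4, 3.5, 0.1, 3.3, 2.3, 2.4, 10.8, 13.5; M̄R̄ = 49.4000 / 9 = 5.4889
LCL = X̄ − 3·M̄R̄/d₂ = 103.7400 − 3 × 5.4889 / 1.128 = 89.1419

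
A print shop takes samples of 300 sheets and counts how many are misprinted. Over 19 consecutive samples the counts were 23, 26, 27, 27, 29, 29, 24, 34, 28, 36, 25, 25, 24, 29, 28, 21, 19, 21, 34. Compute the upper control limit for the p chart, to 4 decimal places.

p̄ = Σdᵢ / (k·n) = 509 / (19 × 300) = 0.08930
UCL = p̄ + 3·√(p̄(1−p̄)/n) = 0.08930 + 3 × √(0.08930×0.91070/300) = 0.08930 + 3 × 0.01646 = 0.13869

0.1387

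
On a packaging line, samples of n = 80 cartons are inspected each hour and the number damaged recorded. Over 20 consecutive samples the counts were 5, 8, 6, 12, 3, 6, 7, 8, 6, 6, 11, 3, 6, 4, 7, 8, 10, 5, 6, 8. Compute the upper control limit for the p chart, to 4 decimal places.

0.1776

p̄ = Σdᵢ / (k·n) = 135 / (20 × 80) = 0.08438
UCL = p̄ + 3·√(p̄(1−p̄)/n) = 0.08438 + 3 × √(0.08438×0.91563/80) = 0.08438 + 3 × 0.03108 = 0.17760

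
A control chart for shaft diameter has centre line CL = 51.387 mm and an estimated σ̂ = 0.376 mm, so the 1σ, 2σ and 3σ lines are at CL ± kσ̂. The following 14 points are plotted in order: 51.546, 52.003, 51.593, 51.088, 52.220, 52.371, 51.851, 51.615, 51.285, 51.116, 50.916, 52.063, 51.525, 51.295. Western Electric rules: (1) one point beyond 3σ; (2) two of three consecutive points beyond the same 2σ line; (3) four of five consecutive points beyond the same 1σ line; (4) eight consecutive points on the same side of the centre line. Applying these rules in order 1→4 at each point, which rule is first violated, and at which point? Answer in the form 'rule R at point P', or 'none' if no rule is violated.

rule 2 at point 6

Zone of each point (C = within 1σ̂, B = 1σ̂–2σ̂, A = 2σ̂–3σ̂, * = beyond 3σ̂; sign = side of CL): 1:+C, 2:+B, 3:+C, 4:-C, 5:+A, 6:+A, 7:+B, 8:+C, 9:-C, 10:-C, 11:-B, 12:+B, 13:+C, 14:-C
Rule 2 (two of three consecutive points beyond the same 2σ limit) is satisfied at point 6.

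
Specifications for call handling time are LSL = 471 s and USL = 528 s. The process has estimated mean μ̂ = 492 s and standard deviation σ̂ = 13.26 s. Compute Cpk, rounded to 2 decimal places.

0.53

Cpu = (USL − μ̂) / (3σ̂) = (528 − 492) / (3 × 13.26) = 0.9050; Cpl = (μ̂ − LSL) / (3σ̂) = (492 − 471) / (3 × 13.26) = 0.5279; Cpk = min(Cpu, Cpl) = 0.5279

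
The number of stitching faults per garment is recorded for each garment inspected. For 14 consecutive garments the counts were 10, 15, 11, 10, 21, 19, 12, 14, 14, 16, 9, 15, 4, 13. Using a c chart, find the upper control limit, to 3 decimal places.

c̄ = (10 + 15 + 11 + 10 + 21 + 19 + 12 + 14 + 14 + 16 + 9 + 15 + 4 + 13) / 14 = 183 / 14 = 13.0714
UCL = c̄ + 3√c̄ = 13.0714 + 3 × √13.0714 = 13.0714 + 3 × 3.6154 = 23.9178

23.918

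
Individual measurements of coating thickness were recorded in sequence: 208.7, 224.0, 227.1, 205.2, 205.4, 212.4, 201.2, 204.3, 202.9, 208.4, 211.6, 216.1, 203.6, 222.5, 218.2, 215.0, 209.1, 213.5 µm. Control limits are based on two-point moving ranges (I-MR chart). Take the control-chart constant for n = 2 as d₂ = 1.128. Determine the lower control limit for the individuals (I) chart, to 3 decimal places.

191.973

X̄ = (208.7 + 224.0 + 227.1 + 205.2 + 205.4 + 212.4 + 201.2 + 204.3 + 202.9 + 208.4 + 211.6 + 216.1 + 203.6 + 222.5 + 218.2 + 215.0 + 209.1 + 213.5) / 18 = 211.6222
Moving ranges: 15.3, 3.1, 21.9, 0.2, 7.0, 11.2, 3.1, 1.4, 5.5, 3.2, 4.5, 12.5, 18.9, 4.3, 3.2, 5.9, 4.4; M̄R̄ = 125.6000 / 17 = 7.3882
LCL = X̄ − 3·M̄R̄/d₂ = 211.6222 − 3 × 7.3882 / 1.128 = 191.9727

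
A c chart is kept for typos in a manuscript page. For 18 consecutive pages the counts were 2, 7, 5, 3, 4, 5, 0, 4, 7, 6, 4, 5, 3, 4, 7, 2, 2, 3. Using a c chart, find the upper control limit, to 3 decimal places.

10.097

c̄ = (2 + 7 + 5 + 3 + 4 + 5 + 0 + 4 + 7 + 6 + 4 + 5 + 3 + 4 + 7 + 2 + 2 + 3) / 18 = 73 / 18 = 4.0556
UCL = c̄ + 3√c̄ = 4.0556 + 3 × √4.0556 = 4.0556 + 3 × 2.0138 = 10.0971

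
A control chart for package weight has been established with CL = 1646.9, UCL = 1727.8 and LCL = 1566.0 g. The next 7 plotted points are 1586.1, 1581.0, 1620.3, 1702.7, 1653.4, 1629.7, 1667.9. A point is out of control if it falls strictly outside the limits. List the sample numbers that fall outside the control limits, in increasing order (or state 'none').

none

All 7 points lie within [1566.0, 1727.8].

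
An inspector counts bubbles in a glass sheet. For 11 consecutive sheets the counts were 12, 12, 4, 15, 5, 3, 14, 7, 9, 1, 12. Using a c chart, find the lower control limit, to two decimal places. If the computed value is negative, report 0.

0.00

c̄ = (12 + 12 + 4 + 15 + 5 + 3 + 14 + 7 + 9 + 1 + 12) / 11 = 94 / 11 = 8.5455
LCL = c̄ − 3√c̄ = 8.5455 − 3 × 2.9233 = -0.2243 → 0 (cannot be negative)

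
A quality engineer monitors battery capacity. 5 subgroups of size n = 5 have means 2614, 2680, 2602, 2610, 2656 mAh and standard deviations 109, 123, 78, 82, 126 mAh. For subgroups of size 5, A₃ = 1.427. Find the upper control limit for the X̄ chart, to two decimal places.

X̄̄ = (2614 + 2680 + 2602 + 2610 + 2656) / 5 = 2632.4000
s̄ = (109 + 123 + 78 + 82 + 126) / 5 = 103.6000
UCL = X̄̄ + A₃·s̄ = 2632.4000 + 1.427 × 103.6000 = 2780.2372

2780.24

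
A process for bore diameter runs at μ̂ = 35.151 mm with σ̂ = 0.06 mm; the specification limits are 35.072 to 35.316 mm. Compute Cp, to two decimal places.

0.68

Cp = (USL − LSL) / (6σ̂) = (35.316 − 35.072) / (6 × 0.06) = 0.2440 / 0.3600 = 0.6778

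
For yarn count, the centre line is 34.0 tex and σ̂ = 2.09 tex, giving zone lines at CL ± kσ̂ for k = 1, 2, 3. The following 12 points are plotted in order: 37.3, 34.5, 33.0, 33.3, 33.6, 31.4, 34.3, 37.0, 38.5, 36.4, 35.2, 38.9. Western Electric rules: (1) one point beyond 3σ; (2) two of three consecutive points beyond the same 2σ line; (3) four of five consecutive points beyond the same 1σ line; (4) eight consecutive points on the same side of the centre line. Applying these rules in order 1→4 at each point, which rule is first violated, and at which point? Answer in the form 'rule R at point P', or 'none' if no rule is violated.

Zone of each point (C = within 1σ̂, B = 1σ̂–2σ̂, A = 2σ̂–3σ̂, * = beyond 3σ̂; sign = side of CL): 1:+B, 2:+C, 3:-C, 4:-C, 5:-C, 6:-B, 7:+C, 8:+B, 9:+A, 10:+B, 11:+C, 12:+A
Rule 3 (four of five consecutive points beyond the same 1σ limit) is satisfied at point 12.

rule 3 at point 12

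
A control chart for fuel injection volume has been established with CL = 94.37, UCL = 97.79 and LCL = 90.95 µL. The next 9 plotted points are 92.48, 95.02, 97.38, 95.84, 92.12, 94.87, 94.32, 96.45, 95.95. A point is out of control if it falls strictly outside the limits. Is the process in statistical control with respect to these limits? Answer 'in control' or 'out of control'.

All 9 points lie within [90.95, 97.79].

in control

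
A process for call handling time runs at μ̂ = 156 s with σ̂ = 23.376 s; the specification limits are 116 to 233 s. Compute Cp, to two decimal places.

Cp = (USL − LSL) / (6σ̂) = (233 − 116) / (6 × 23.376) = 117.0000 / 140.2560 = 0.8342

0.83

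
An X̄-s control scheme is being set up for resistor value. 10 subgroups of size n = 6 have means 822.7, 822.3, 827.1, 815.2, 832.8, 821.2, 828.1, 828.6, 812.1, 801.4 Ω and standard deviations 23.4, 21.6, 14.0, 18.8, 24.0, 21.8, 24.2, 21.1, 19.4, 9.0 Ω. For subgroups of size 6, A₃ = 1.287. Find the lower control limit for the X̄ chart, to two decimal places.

795.76

X̄̄ = (822.7 + 822.3 + 827.1 + 815.2 + 832.8 + 821.2 + 828.1 + 828.6 + 812.1 + 801.4) / 10 = 821.1500
s̄ = (23.4 + 21.6 + 14.0 + 18.8 + 24.0 + 21.8 + 24.2 + 21.1 + 19.4 + 9.0) / 10 = 19.7300
LCL = X̄̄ − A₃·s̄ = 821.1500 − 1.287 × 19.7300 = 795.7575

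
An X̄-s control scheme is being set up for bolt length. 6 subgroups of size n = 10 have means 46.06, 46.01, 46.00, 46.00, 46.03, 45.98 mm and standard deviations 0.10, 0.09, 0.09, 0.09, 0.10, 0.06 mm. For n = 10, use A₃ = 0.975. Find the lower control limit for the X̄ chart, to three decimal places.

X̄̄ = (46.06 + 46.01 + 46.00 + 46.00 + 46.03 + 45.98) / 6 = 46.0133
s̄ = (0.10 + 0.09 + 0.09 + 0.09 + 0.10 + 0.06) / 6 = 0.0883
LCL = X̄̄ − A₃·s̄ = 46.0133 − 0.975 × 0.0883 = 45.9272

45.927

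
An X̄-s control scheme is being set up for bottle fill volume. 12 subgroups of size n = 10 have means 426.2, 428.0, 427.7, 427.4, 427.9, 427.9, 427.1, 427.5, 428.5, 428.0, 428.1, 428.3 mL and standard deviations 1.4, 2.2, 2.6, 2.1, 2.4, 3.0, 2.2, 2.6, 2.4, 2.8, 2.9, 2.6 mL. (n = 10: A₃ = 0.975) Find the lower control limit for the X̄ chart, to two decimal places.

425.34

X̄̄ = (426.2 + 428.0 + 427.7 + 427.4 + 427.9 + 427.9 + 427.1 + 427.5 + 428.5 + 428.0 + 428.1 + 428.3) / 12 = 427.7167
s̄ = (1.4 + 2.2 + 2.6 + 2.1 + 2.4 + 3.0 + 2.2 + 2.6 + 2.4 + 2.8 + 2.9 + 2.6) / 12 = 2.4333
LCL = X̄̄ − A₃·s̄ = 427.7167 − 0.975 × 2.4333 = 425.3442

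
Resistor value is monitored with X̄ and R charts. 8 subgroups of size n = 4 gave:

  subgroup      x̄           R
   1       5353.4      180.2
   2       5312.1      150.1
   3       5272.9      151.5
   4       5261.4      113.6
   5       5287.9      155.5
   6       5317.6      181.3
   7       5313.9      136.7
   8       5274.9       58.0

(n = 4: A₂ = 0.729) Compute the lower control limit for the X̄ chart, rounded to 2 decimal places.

5196.57

X̄̄ = (5353.4 + 5312.1 + 5272.9 + 5261.4 + 5287.9 + 5317.6 + 5313.9 + 5274.9) / 8 = 42394.1000 / 8 = 5299.2625
R̄ = (180.2 + 150.1 + 151.5 + 113.6 + 155.5 + 181.3 + 136.7 + 58.0) / 8 = 1126.9000 / 8 = 140.8625
LCL = X̄̄ − A₂·R̄ = 5299.2625 − 0.729 × 140.8625 = 5196.5737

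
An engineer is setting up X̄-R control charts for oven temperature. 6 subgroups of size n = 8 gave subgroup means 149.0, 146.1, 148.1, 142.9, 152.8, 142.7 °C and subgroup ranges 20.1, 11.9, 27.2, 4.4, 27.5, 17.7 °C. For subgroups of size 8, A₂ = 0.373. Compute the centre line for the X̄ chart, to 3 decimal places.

X̄̄ = (149.0 + 146.1 + 148.1 + 142.9 + 152.8 + 142.7) / 6 = 881.6000 / 6 = 146.9333
CL = X̄̄ = 146.9333

146.933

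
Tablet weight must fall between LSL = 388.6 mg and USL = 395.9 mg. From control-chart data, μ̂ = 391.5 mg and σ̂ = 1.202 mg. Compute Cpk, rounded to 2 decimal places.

0.80

Cpu = (USL − μ̂) / (3σ̂) = (395.9 − 391.5) / (3 × 1.202) = 1.2202; Cpl = (μ̂ − LSL) / (3σ̂) = (391.5 − 388.6) / (3 × 1.202) = 0.8042; Cpk = min(Cpu, Cpl) = 0.8042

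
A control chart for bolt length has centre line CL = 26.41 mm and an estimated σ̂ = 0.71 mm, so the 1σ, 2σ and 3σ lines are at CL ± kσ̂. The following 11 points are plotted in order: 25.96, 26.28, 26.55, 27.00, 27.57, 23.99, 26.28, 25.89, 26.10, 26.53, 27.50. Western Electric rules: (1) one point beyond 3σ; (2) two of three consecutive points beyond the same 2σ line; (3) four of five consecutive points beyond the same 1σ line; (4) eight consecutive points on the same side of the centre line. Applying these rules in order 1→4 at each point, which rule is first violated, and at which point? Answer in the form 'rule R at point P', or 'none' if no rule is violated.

rule 1 at point 6

Zone of each point (C = within 1σ̂, B = 1σ̂–2σ̂, A = 2σ̂–3σ̂, * = beyond 3σ̂; sign = side of CL): 1:-C, 2:-C, 3:+C, 4:+C, 5:+B, 6:-*, 7:-C, 8:-C, 9:-C, 10:+C, 11:+B
Rule 1 (one point beyond the 3σ limits) is satisfied at point 6.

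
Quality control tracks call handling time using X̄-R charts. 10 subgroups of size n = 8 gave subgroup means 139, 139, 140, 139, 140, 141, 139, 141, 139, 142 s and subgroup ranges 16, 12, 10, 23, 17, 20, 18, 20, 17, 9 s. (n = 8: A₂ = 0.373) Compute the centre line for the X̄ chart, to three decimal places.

X̄̄ = (139 + 139 + 140 + 139 + 140 + 141 + 139 + 141 + 139 + 142) / 10 = 1399.0000 / 10 = 139.9000
CL = X̄̄ = 139.9000

139.900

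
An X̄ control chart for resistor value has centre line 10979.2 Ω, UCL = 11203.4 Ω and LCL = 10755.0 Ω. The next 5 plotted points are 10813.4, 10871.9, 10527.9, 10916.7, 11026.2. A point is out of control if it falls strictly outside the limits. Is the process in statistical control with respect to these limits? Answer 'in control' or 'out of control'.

out of control

Compare each point to [10755.0, 11203.4]: sample 3 = 10527.9 < LCL.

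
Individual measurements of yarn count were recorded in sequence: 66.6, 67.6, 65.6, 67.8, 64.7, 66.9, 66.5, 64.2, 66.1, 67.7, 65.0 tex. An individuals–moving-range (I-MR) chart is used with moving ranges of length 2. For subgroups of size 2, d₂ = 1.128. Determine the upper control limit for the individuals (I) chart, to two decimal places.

X̄ = (66.6 + 67.6 + 65.6 + 67.8 + 64.7 + 66.9 + 66.5 + 64.2 + 66.1 + 67.7 + 65.0) / 11 = 66.2455
Moving ranges: 1.0, 2.0, 2.2, 3.1, 2.2, 0.4, 2.3, 1.9, 1.6, 2.7; M̄R̄ = 19.4000 / 10 = 1.9400
UCL = X̄ + 3·M̄R̄/d₂ = 66.2455 + 3 × 1.9400 / 1.128 = 71.4050

71.41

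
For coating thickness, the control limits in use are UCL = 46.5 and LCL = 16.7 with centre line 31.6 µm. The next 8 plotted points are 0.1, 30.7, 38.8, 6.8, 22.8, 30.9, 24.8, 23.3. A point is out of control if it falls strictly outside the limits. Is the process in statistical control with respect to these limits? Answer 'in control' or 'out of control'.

out of control

Compare each point to [16.7, 46.5]: sample 1 = 0.1 < LCL; sample 4 = 6.8 < LCL.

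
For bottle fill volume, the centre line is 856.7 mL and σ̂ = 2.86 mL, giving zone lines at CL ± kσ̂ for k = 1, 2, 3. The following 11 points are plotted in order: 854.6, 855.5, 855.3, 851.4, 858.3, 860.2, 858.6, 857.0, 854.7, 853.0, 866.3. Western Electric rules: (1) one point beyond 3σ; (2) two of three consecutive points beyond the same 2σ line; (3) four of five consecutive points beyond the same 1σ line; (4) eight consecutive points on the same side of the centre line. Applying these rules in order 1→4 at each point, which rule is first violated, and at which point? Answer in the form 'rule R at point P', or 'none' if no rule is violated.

rule 1 at point 11

Zone of each point (C = within 1σ̂, B = 1σ̂–2σ̂, A = 2σ̂–3σ̂, * = beyond 3σ̂; sign = side of CL): 1:-C, 2:-C, 3:-C, 4:-B, 5:+C, 6:+B, 7:+C, 8:+C, 9:-C, 10:-B, 11:+*
Rule 1 (one point beyond the 3σ limits) is satisfied at point 11.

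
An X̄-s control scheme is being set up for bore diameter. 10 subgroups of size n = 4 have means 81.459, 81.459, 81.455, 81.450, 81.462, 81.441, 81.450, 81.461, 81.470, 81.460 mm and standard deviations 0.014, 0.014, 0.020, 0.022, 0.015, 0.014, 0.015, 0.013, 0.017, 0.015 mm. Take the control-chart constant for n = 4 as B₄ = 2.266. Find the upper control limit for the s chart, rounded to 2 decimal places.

0.04

s̄ = (0.014 + 0.014 + 0.020 + 0.022 + 0.015 + 0.014 + 0.015 + 0.013 + 0.017 + 0.015) / 10 = 0.0159
UCL_s = B₄·s̄ = 2.266 × 0.0159 = 0.0360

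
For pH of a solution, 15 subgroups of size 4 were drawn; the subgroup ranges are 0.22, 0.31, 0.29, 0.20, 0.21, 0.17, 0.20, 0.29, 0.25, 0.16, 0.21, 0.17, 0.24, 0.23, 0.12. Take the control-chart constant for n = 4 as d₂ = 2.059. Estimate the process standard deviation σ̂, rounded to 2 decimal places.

0.11

R̄ = (0.22 + 0.31 + 0.29 + 0.20 + 0.21 + 0.17 + 0.20 + 0.29 + 0.25 + 0.16 + 0.21 + 0.17 + 0.24 + 0.23 + 0.12) / 15 = 0.2180
σ̂ = R̄ / d₂ = 0.2180 / 2.059 = 0.1059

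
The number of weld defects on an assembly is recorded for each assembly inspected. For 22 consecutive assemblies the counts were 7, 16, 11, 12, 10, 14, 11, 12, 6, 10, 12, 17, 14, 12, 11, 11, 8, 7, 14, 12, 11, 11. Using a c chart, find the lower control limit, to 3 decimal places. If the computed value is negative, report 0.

c̄ = (7 + 16 + 11 + 12 + 10 + 14 + 11 + 12 + 6 + 10 + 12 + 17 + 14 + 12 + 11 + 11 + 8 + 7 + 14 + 12 + 11 + 11) / 22 = 249 / 22 = 11.3182
LCL = c̄ − 3√c̄ = 11.3182 − 3 × 3.3643 = 1.2254

1.225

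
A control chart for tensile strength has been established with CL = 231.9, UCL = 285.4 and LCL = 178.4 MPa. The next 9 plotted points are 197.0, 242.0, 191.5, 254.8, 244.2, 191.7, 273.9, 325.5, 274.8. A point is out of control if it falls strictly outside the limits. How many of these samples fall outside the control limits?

Compare each point to [178.4, 285.4]: sample 8 = 325.5 > UCL.

1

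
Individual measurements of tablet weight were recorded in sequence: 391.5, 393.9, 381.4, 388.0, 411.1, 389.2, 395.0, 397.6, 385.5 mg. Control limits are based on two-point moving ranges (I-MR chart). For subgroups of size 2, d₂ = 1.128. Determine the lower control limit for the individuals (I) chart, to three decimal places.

X̄ = (391.5 + 393.9 + 381.4 + 388.0 + 411.1 + 389.2 + 395.0 + 397.6 + 385.5) / 9 = 392.5778
Moving ranges: 2.4, 12.5, 6.6, 23.1, 21.9, 5.8, 2.6, 12.1; M̄R̄ = 87.0000 / 8 = 10.8750
LCL = X̄ − 3·M̄R̄/d₂ = 392.5778 − 3 × 10.8750 / 1.128 = 363.6549

363.655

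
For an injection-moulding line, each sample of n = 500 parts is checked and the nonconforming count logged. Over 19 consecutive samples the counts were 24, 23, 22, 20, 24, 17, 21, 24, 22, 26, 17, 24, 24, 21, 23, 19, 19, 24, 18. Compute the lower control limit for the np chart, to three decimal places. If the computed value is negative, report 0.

p̄ = Σdᵢ / (k·n) = 412 / (19 × 500) = 0.04337
LCL = np̄ − 3·√(np̄(1−p̄)) = 21.6842 − 3 × 4.5545 = 8.0206

8.021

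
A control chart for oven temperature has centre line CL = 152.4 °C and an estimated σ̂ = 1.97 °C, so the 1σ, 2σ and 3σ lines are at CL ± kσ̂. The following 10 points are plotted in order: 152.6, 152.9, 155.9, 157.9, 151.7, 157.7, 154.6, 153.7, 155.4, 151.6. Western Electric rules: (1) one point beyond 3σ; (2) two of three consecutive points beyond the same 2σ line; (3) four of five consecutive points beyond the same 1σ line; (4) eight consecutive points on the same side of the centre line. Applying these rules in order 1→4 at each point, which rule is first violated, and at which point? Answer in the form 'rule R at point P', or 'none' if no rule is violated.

Zone of each point (C = within 1σ̂, B = 1σ̂–2σ̂, A = 2σ̂–3σ̂, * = beyond 3σ̂; sign = side of CL): 1:+C, 2:+C, 3:+B, 4:+A, 5:-C, 6:+A, 7:+B, 8:+C, 9:+B, 10:-C
Rule 2 (two of three consecutive points beyond the same 2σ limit) is satisfied at point 6.

rule 2 at point 6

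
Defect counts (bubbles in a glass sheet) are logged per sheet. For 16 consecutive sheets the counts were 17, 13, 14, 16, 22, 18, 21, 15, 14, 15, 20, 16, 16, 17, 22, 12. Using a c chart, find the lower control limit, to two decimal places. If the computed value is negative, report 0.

4.47

c̄ = (17 + 13 + 14 + 16 + 22 + 18 + 21 + 15 + 14 + 15 + 20 + 16 + 16 + 17 + 22 + 12) / 16 = 268 / 16 = 16.7500
LCL = c̄ − 3√c̄ = 16.7500 − 3 × 4.0927 = 4.4720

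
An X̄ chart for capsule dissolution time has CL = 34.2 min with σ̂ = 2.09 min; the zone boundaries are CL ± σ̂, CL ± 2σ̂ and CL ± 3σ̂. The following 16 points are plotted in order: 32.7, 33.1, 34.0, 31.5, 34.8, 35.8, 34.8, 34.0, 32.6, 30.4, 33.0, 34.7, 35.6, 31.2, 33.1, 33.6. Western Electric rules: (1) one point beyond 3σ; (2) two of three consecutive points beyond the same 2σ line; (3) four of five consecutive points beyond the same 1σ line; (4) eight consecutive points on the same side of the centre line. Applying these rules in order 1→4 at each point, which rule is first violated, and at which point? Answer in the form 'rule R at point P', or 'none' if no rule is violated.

Zone of each point (C = within 1σ̂, B = 1σ̂–2σ̂, A = 2σ̂–3σ̂, * = beyond 3σ̂; sign = side of CL): 1:-C, 2:-C, 3:-C, 4:-B, 5:+C, 6:+C, 7:+C, 8:-C, 9:-C, 10:-B, 11:-C, 12:+C, 13:+C, 14:-B, 15:-C, 16:-C
No rule fires across all 16 points.

none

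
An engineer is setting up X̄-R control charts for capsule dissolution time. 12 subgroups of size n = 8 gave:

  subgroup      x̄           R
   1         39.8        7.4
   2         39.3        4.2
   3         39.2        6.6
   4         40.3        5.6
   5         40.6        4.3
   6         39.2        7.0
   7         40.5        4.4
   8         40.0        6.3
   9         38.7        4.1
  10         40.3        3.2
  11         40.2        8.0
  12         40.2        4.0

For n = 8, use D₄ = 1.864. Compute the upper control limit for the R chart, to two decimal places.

R̄ = (7.4 + 4.2 + 6.6 + 5.6 + 4.3 + 7.0 + 4.4 + 6.3 + 4.1 + 3.2 + 8.0 + 4.0) / 12 = 65.1000 / 12 = 5.4250
UCL_R = D₄·R̄ = 1.864 × 5.4250 = 10.1122

10.11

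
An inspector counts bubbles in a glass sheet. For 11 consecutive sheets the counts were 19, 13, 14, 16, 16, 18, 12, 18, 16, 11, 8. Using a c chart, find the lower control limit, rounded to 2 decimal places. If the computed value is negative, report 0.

c̄ = (19 + 13 + 14 + 16 + 16 + 18 + 12 + 18 + 16 + 11 + 8) / 11 = 161 / 11 = 14.6364
LCL = c̄ − 3√c̄ = 14.6364 − 3 × 3.8258 = 3.1591

3.16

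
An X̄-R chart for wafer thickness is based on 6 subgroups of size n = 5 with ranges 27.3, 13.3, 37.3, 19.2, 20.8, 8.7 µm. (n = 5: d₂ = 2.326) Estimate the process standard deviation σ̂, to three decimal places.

9.071

R̄ = (27.3 + 13.3 + 37.3 + 19.2 + 20.8 + 8.7) / 6 = 21.1000
σ̂ = R̄ / d₂ = 21.1000 / 2.326 = 9.0714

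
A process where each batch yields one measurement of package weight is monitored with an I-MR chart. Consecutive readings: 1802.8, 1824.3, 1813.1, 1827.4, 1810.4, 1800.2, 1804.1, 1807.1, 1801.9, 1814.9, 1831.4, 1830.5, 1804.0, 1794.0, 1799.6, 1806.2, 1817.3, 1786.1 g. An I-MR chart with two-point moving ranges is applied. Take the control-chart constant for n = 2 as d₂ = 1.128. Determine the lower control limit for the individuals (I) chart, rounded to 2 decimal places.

1777.25

X̄ = (1802.8 + 1824.3 + 1813.1 + 1827.4 + 1810.4 + 1800.2 + 1804.1 + 1807.1 + 1801.9 + 1814.9 + 1831.4 + 1830.5 + 1804.0 + 1794.0 + 1799.6 + 1806.2 + 1817.3 + 1786.1) / 18 = 1809.7389
Moving ranges: 21.5, 11.2, 14.3, 17.0, 10.2, 3.9, 3.0, 5.2, 13.0, 16.5, 0.9, 26.5, 10.0, 5.6, 6.6, 11.1, 31.2; M̄R̄ = 207.7000 / 17 = 12.2176
LCL = X̄ − 3·M̄R̄/d₂ = 1809.7389 − 3 × 12.2176 / 1.128 = 1777.2451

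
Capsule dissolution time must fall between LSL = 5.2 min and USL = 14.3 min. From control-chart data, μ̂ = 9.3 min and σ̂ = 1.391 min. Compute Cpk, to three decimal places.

Cpu = (USL − μ̂) / (3σ̂) = (14.3 − 9.3) / (3 × 1.391) = 1.1982; Cpl = (μ̂ − LSL) / (3σ̂) = (9.3 − 5.2) / (3 × 1.391) = 0.9825; Cpk = min(Cpu, Cpl) = 0.9825

0.983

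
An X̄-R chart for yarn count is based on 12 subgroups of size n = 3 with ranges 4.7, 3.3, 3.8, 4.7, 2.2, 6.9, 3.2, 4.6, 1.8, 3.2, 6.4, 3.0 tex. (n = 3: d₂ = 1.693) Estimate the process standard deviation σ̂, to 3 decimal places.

R̄ = (4.7 + 3.3 + 3.8 + 4.7 + 2.2 + 6.9 + 3.2 + 4.6 + 1.8 + 3.2 + 6.4 + 3.0) / 12 = 3.9833
σ̂ = R̄ / d₂ = 3.9833 / 1.693 = 2.3528

2.353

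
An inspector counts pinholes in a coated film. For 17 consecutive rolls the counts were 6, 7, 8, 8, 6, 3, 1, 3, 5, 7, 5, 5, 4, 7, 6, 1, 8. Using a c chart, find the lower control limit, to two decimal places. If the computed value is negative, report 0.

c̄ = (6 + 7 + 8 + 8 + 6 + 3 + 1 + 3 + 5 + 7 + 5 + 5 + 4 + 7 + 6 + 1 + 8) / 17 = 90 / 17 = 5.2941
LCL = c̄ − 3√c̄ = 5.2941 − 3 × 2.3009 = -1.6086 → 0 (cannot be negative)

0.00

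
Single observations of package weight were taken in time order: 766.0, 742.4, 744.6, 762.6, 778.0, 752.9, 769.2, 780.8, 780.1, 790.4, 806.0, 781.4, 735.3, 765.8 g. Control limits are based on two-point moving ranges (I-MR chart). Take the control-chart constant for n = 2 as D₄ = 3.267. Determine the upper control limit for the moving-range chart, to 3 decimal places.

Moving ranges: 23.6, 2.2, 18.0, 15.4, 25.1, 16.3, 11.6, 0.7, 10.3, 15.6, 24.6, 46.1, 30.5; M̄R̄ = 240.0000 / 13 = 18.4615
UCL_MR = D₄·M̄R̄ = 3.267 × 18.4615 = 60.3138

60.314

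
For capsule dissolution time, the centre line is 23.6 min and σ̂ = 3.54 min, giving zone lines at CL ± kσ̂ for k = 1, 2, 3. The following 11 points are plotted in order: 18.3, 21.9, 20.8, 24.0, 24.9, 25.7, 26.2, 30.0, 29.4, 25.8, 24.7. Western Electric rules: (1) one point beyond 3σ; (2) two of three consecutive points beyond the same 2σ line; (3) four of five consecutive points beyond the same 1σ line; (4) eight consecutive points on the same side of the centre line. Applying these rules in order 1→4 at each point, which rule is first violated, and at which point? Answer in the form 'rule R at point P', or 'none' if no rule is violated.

rule 4 at point 11

Zone of each point (C = within 1σ̂, B = 1σ̂–2σ̂, A = 2σ̂–3σ̂, * = beyond 3σ̂; sign = side of CL): 1:-B, 2:-C, 3:-C, 4:+C, 5:+C, 6:+C, 7:+C, 8:+B, 9:+B, 10:+C, 11:+C
Rule 4 (eight consecutive points on the same side of the centre line) is satisfied at point 11.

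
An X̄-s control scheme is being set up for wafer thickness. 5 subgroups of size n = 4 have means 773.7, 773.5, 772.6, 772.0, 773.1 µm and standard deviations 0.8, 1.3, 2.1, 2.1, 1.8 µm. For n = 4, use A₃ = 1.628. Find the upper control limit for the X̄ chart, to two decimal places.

775.62

X̄̄ = (773.7 + 773.5 + 772.6 + 772.0 + 773.1) / 5 = 772.9800
s̄ = (0.8 + 1.3 + 2.1 + 2.1 + 1.8) / 5 = 1.6200
UCL = X̄̄ + A₃·s̄ = 772.9800 + 1.628 × 1.6200 = 775.6174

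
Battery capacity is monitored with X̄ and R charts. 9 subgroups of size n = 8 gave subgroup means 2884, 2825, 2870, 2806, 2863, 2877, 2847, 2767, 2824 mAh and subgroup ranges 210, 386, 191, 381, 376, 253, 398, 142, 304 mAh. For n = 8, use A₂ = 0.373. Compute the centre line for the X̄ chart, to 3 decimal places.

X̄̄ = (2884 + 2825 + 2870 + 2806 + 2863 + 2877 + 2847 + 2767 + 2824) / 9 = 25563.0000 / 9 = 2840.3333
CL = X̄̄ = 2840.3333

2840.333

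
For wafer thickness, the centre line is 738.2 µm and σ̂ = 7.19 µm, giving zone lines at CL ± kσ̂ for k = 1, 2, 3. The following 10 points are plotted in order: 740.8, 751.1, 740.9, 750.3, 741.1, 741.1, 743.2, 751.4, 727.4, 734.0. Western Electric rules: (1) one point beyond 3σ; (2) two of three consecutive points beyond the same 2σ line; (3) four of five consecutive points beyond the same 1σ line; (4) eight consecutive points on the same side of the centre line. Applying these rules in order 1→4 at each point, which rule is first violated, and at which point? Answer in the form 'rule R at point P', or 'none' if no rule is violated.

Zone of each point (C = within 1σ̂, B = 1σ̂–2σ̂, A = 2σ̂–3σ̂, * = beyond 3σ̂; sign = side of CL): 1:+C, 2:+B, 3:+C, 4:+B, 5:+C, 6:+C, 7:+C, 8:+B, 9:-B, 10:-C
Rule 4 (eight consecutive points on the same side of the centre line) is satisfied at point 8.

rule 4 at point 8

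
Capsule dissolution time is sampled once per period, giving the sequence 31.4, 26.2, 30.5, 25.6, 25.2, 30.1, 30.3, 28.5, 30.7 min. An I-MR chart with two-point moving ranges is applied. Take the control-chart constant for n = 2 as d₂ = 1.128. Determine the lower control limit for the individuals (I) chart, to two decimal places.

20.78

X̄ = (31.4 + 26.2 + 30.5 + 25.6 + 25.2 + 30.1 + 30.3 + 28.5 + 30.7) / 9 = 28.7222
Moving ranges: 5.2, 4.3, 4.9, 0.4, 4.9, 0.2, 1.8, 2.2; M̄R̄ = 23.9000 / 8 = 2.9875
LCL = X̄ − 3·M̄R̄/d₂ = 28.7222 − 3 × 2.9875 / 1.128 = 20.7767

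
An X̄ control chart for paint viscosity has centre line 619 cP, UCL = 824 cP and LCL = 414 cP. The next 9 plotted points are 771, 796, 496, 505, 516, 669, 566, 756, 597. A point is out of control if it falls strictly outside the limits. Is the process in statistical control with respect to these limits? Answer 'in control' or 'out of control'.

All 9 points lie within [414, 824].

in control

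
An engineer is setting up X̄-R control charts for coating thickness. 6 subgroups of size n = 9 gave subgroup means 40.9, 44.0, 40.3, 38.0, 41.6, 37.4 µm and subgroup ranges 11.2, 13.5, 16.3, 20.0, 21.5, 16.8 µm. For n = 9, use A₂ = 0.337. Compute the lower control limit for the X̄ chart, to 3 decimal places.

34.789

X̄̄ = (40.9 + 44.0 + 40.3 + 38.0 + 41.6 + 37.4) / 6 = 242.2000 / 6 = 40.3667
R̄ = (11.2 + 13.5 + 16.3 + 20.0 + 21.5 + 16.8) / 6 = 99.3000 / 6 = 16.5500
LCL = X̄̄ − A₂·R̄ = 40.3667 − 0.337 × 16.5500 = 34.7893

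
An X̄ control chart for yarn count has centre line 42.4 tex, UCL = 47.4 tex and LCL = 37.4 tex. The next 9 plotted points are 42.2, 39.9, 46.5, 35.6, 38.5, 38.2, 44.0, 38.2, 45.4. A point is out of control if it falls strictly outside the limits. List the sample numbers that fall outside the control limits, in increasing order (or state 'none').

4

Compare each point to [37.4, 47.4]: sample 4 = 35.6 < LCL.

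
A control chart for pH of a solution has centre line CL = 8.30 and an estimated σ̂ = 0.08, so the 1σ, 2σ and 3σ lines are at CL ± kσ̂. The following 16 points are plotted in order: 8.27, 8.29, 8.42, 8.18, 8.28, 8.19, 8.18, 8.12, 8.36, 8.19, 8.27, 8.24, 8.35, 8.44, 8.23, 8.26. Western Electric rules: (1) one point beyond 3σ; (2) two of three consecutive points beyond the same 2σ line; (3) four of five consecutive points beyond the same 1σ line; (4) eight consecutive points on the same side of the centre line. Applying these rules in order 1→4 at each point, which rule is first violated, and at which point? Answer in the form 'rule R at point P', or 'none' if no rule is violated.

Zone of each point (C = within 1σ̂, B = 1σ̂–2σ̂, A = 2σ̂–3σ̂, * = beyond 3σ̂; sign = side of CL): 1:-C, 2:-C, 3:+B, 4:-B, 5:-C, 6:-B, 7:-B, 8:-A, 9:+C, 10:-B, 11:-C, 12:-C, 13:+C, 14:+B, 15:-C, 16:-C
Rule 3 (four of five consecutive points beyond the same 1σ limit) is satisfied at point 8.

rule 3 at point 8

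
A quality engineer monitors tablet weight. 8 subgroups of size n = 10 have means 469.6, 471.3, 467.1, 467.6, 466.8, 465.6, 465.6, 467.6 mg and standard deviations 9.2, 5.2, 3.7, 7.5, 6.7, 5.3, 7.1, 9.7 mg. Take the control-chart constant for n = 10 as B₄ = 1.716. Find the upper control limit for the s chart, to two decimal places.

11.67

s̄ = (9.2 + 5.2 + 3.7 + 7.5 + 6.7 + 5.3 + 7.1 + 9.7) / 8 = 6.8000
UCL_s = B₄·s̄ = 1.716 × 6.8000 = 11.6688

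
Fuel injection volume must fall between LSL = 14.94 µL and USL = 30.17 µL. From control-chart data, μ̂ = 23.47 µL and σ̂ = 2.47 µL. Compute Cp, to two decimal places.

1.03

Cp = (USL − LSL) / (6σ̂) = (30.17 − 14.94) / (6 × 2.47) = 15.2300 / 14.8200 = 1.0277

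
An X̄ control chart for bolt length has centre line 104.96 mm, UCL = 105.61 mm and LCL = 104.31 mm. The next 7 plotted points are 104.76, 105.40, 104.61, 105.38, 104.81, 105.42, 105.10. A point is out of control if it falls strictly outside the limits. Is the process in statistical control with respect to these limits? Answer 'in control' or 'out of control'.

All 7 points lie within [104.31, 105.61].

in control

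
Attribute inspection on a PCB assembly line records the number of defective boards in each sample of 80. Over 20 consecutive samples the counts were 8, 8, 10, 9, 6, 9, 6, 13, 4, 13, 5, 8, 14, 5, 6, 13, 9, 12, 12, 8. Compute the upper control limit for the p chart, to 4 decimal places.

0.2167

p̄ = Σdᵢ / (k·n) = 178 / (20 × 80) = 0.11125
UCL = p̄ + 3·√(p̄(1−p̄)/n) = 0.11125 + 3 × √(0.11125×0.88875/80) = 0.11125 + 3 × 0.03516 = 0.21672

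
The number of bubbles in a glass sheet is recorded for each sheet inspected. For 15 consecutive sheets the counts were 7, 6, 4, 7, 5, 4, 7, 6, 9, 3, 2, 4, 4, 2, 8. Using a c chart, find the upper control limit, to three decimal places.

12.041

c̄ = (7 + 6 + 4 + 7 + 5 + 4 + 7 + 6 + 9 + 3 + 2 + 4 + 4 + 2 + 8) / 15 = 78 / 15 = 5.2000
UCL = c̄ + 3√c̄ = 5.2000 + 3 × √5.2000 = 5.2000 + 3 × 2.2804 = 12.0411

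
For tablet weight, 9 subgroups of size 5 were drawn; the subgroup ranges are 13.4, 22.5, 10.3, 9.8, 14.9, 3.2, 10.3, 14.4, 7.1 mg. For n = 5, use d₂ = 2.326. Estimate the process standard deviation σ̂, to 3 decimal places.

R̄ = (13.4 + 22.5 + 10.3 + 9.8 + 14.9 + 3.2 + 10.3 + 14.4 + 7.1) / 9 = 11.7667
σ̂ = R̄ / d₂ = 11.7667 / 2.326 = 5.0588

5.059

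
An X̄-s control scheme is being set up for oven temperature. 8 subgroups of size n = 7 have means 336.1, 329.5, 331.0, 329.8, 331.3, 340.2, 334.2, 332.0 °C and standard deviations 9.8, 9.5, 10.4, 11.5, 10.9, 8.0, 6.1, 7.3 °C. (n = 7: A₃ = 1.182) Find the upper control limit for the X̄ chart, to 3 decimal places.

343.872

X̄̄ = (336.1 + 329.5 + 331.0 + 329.8 + 331.3 + 340.2 + 334.2 + 332.0) / 8 = 333.0125
s̄ = (9.8 + 9.5 + 10.4 + 11.5 + 10.9 + 8.0 + 6.1 + 7.3) / 8 = 9.1875
UCL = X̄̄ + A₃·s̄ = 333.0125 + 1.182 × 9.1875 = 343.8721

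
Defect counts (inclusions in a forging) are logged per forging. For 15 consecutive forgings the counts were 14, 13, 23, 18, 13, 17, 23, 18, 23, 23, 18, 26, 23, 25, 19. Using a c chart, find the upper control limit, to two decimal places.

c̄ = (14 + 13 + 23 + 18 + 13 + 17 + 23 + 18 + 23 + 23 + 18 + 26 + 23 + 25 + 19) / 15 = 296 / 15 = 19.7333
UCL = c̄ + 3√c̄ = 19.7333 + 3 × √19.7333 = 19.7333 + 3 × 4.4422 = 33.0600

33.06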